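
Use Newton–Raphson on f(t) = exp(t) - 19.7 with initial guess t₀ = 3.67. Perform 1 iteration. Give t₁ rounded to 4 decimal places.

Newton update: t ← t − f(t)/f'(t).
f'(t) = exp(t)
t_0 = 3.670000: f = 19.551906, f' = 39.251906 → t_1 = 3.670000 - (19.551906)/(39.251906) = 3.171886

3.1719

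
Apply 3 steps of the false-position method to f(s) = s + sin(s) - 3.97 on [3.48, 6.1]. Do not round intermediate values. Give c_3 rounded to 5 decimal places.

4.86952

False-position update: c = (a·f(b) − b·f(a))/(f(b) − f(a)); replace the endpoint whose sign matches f(c).
f(3.480000) = -0.821985, f(6.100000) = 1.947837
step 1: c = 4.257523, f(c) = -0.610797 < 0 → new bracket [4.257523, 6.100000]
step 2: c = 4.697359, f(c) = -0.272528 < 0 → new bracket [4.697359, 6.100000]
step 3: c = 4.869519, f(c) = -0.088161 < 0 → new bracket [4.869519, 6.100000]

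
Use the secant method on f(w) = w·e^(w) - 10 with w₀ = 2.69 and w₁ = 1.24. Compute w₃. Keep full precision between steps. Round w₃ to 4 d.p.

f(w_0) = 29.628208, f(w_1) = -5.715039
w_2 = 1.240000 - (-5.715039)·(1.240000 - 2.690000)/(-5.715039 - (29.628208)) = 1.474466; f(w_2) = -3.558492
w_3 = 1.474466 - (-3.558492)·(1.474466 - 1.240000)/(-3.558492 - (-5.715039)) = 1.861357; f(w_3) = 1.973098

1.8614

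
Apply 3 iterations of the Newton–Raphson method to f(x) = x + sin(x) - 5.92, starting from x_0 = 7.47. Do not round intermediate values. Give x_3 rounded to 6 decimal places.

f'(x) = 1 + cos(x)
x_0 = 7.470000: f = 2.477180, f' = 1.374615 → x_1 = 7.470000 - (2.477180)/(1.374615) = 5.667910
x_1 = 5.667910: f = -0.829274, f' = 1.816614 → x_2 = 5.667910 - (-0.829274)/(1.816614) = 6.124404
x_2 = 6.124404: f = 0.046289, f' = 1.987421 → x_3 = 6.124404 - (0.046289)/(1.987421) = 6.101113

6.101113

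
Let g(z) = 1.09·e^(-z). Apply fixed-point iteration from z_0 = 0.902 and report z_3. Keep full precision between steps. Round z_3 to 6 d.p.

0.541059

z_1 = g(0.902000) = 0.442275
z_2 = g(0.442275) = 0.700404
z_3 = g(0.700404) = 0.541059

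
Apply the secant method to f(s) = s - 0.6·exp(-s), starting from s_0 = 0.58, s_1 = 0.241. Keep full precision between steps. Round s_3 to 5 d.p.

Secant update: s_(k+1) = s_k − f(s_k)·(s_k − s_(k-1))/(f(s_k) − f(s_(k-1))).
f(s_0) = 0.244061, f(s_1) = -0.230505
s_2 = 0.241000 - (-0.230505)·(0.241000 - 0.580000)/(-0.230505 - (0.244061)) = 0.405658; f(s_2) = 0.005735
s_3 = 0.405658 - (0.005735)·(0.405658 - 0.241000)/(0.005735 - (-0.230505)) = 0.401661; f(s_3) = 0.000136

0.40166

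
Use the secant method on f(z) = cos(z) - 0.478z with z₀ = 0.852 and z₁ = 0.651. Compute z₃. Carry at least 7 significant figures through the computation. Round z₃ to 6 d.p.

1.044665

f(z_0) = 0.251223, f(z_1) = 0.484300
z_2 = 0.651000 - (0.484300)·(0.651000 - 0.852000)/(0.484300 - (0.251223)) = 1.068649; f(z_2) = -0.029505
z_3 = 1.068649 - (-0.029505)·(1.068649 - 0.651000)/(-0.029505 - (0.484300)) = 1.044665; f(z_3) = 0.002841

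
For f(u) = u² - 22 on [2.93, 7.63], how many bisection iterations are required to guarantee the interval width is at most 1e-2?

Initial width b − a = 7.63 − 2.93 = 4.700000.
After n steps the width is (b−a)/2^n; need (b−a)/2^n ≤ 1e-2.
So n ≥ log₂(4.700000/1e-2) = log₂(470.0000) ≈ 8.8765.
Hence n = 9.

9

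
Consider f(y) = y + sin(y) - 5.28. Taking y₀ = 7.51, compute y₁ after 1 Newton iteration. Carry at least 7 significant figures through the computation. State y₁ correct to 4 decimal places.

Newton update: y ← y − f(y)/f'(y).
f'(y) = 1 + cos(y)
y_0 = 7.510000: f = 3.171419, f' = 1.337238 → y_1 = 7.510000 - (3.171419)/(1.337238) = 5.138381

5.1384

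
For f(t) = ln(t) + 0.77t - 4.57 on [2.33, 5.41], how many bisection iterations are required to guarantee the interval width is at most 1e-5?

Initial width b − a = 5.41 − 2.33 = 3.080000.
After n steps the width is (b−a)/2^n; need (b−a)/2^n ≤ 1e-5.
So n ≥ log₂(3.080000/1e-5) = log₂(308000.0000) ≈ 18.2326.
Hence n = 19.

19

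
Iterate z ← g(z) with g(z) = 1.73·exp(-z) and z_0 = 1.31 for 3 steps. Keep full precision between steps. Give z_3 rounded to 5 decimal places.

0.58473

z_1 = g(1.310000) = 0.466789
z_2 = g(0.466789) = 1.084732
z_3 = g(1.084732) = 0.584727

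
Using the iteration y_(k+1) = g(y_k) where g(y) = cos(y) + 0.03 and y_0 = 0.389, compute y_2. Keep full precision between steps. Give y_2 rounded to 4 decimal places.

0.6074

y_1 = g(0.389000) = 0.955289
y_2 = g(0.955289) = 0.607373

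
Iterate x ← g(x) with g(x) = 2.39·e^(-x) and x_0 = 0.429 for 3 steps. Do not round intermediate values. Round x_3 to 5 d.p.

1.44368

x_1 = g(0.429000) = 1.556272
x_2 = g(1.556272) = 0.504101
x_3 = g(0.504101) = 1.443676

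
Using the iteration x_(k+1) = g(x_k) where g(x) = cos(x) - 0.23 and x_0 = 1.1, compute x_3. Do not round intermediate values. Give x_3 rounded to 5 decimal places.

x_1 = g(1.100000) = 0.223596
x_2 = g(0.223596) = 0.745106
x_3 = g(0.745106) = 0.505016

0.50502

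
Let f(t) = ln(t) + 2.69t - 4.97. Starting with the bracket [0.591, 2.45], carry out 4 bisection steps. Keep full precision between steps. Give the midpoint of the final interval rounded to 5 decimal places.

1.69478

f(0.591000) = -3.906149, f(2.450000) = 2.516588 (opposite signs)
step 1: m = 1.520500, f(m) = -0.460816 < 0 → root in [1.520500, 2.450000]
step 2: m = 1.985250, f(m) = 1.056067 > 0 → root in [1.520500, 1.985250]
step 3: m = 1.752875, f(m) = 0.306491 > 0 → root in [1.520500, 1.752875]
step 4: m = 1.636688, f(m) = -0.074636 < 0 → root in [1.636688, 1.752875]
Midpoint of [1.636688, 1.752875] = 1.694781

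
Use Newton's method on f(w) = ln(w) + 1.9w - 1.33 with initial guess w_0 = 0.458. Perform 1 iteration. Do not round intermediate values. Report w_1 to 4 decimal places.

Newton update: w ← w − f(w)/f'(w).
f'(w) = 1/w + 1.9
w_0 = 0.458000: f = -1.240686, f' = 4.083406 → w_1 = 0.458000 - (-1.240686)/(4.083406) = 0.761836

0.7618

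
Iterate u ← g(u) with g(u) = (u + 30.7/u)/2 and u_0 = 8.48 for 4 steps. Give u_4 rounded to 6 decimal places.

5.540758

u_1 = g(8.480000) = 6.050142
u_2 = g(6.050142) = 5.562201
u_3 = g(5.562201) = 5.540799
u_4 = g(5.540799) = 5.540758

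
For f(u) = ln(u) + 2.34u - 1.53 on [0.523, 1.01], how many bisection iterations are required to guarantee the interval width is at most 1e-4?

Initial width b − a = 1.01 − 0.523 = 0.487000.
After n steps the width is (b−a)/2^n; need (b−a)/2^n ≤ 1e-4.
So n ≥ log₂(0.487000/1e-4) = log₂(4870.0000) ≈ 12.2497.
Hence n = 13.

13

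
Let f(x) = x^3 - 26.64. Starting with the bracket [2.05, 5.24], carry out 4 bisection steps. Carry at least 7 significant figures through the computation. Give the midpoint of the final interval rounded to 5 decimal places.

f(2.050000) = -18.024875, f(5.240000) = 117.237824 (opposite signs)
step 1: m = 3.645000, f(m) = 21.787561 > 0 → root in [2.050000, 3.645000]
step 2: m = 2.847500, f(m) = -3.551740 < 0 → root in [2.847500, 3.645000]
step 3: m = 3.246250, f(m) = 7.569434 > 0 → root in [2.847500, 3.246250]
step 4: m = 3.046875, f(m) = 1.645503 > 0 → root in [2.847500, 3.046875]
Midpoint of [2.847500, 3.046875] = 2.947188

2.94719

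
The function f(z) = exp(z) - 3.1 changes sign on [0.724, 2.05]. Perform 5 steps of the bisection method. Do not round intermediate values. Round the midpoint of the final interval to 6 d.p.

f(0.724000) = -1.037333, f(2.050000) = 4.667901 (opposite signs)
step 1: m = 1.387000, f(m) = 0.902824 > 0 → root in [0.724000, 1.387000]
step 2: m = 1.055500, f(m) = -0.226588 < 0 → root in [1.055500, 1.387000]
step 3: m = 1.221250, f(m) = 0.291424 > 0 → root in [1.055500, 1.221250]
step 4: m = 1.138375, f(m) = 0.021691 > 0 → root in [1.055500, 1.138375]
step 5: m = 1.096937, f(m) = -0.105020 < 0 → root in [1.096937, 1.138375]
Midpoint of [1.096937, 1.138375] = 1.117656

1.117656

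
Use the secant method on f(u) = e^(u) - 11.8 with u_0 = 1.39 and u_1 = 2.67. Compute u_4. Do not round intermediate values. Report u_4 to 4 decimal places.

2.4689

f(u_0) = -7.785150, f(u_1) = 2.639969
u_2 = 2.670000 - (2.639969)·(2.670000 - 1.390000)/(2.639969 - (-7.785150)) = 2.345864; f(u_2) = -1.357713
u_3 = 2.345864 - (-1.357713)·(2.345864 - 2.670000)/(-1.357713 - (2.639969)) = 2.455948; f(u_3) = -0.142515
u_4 = 2.455948 - (-0.142515)·(2.455948 - 2.345864)/(-0.142515 - (-1.357713)) = 2.468859; f(u_4) = 0.008964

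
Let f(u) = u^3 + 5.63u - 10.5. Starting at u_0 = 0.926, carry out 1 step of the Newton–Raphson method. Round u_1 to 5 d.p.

f'(u) = 3u^2 + 5.63
u_0 = 0.926000: f = -4.492597, f' = 8.202428 → u_1 = 0.926000 - (-4.492597)/(8.202428) = 1.473716

1.47372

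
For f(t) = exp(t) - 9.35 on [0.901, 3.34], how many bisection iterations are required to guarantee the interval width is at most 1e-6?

Initial width b − a = 3.34 − 0.901 = 2.439000.
After n steps the width is (b−a)/2^n; need (b−a)/2^n ≤ 1e-6.
So n ≥ log₂(2.439000/1e-6) = log₂(2439000.0000) ≈ 21.2179.
Hence n = 22.

22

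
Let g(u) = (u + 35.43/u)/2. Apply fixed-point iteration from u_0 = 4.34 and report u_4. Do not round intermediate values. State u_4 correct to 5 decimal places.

5.95231

u_1 = g(4.340000) = 6.251797
u_2 = g(6.251797) = 5.959484
u_3 = g(5.959484) = 5.952315
u_4 = g(5.952315) = 5.952310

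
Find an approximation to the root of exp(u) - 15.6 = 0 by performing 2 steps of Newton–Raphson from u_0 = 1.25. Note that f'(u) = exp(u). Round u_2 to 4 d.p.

Newton update: u ← u − f(u)/f'(u).
u_0 = 1.250000: f = -12.109657, f' = 3.490343 → u_1 = 1.250000 - (-12.109657)/(3.490343) = 4.719475
u_1 = 4.719475: f = 96.509361, f' = 112.109361 → u_2 = 4.719475 - (96.509361)/(112.109361) = 3.858625

3.8586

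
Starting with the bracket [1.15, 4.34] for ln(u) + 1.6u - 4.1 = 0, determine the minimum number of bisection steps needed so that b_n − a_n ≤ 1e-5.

19

Initial width b − a = 4.34 − 1.15 = 3.190000.
After n steps the width is (b−a)/2^n; need (b−a)/2^n ≤ 1e-5.
So n ≥ log₂(3.190000/1e-5) = log₂(319000.0000) ≈ 18.2832.
Hence n = 19.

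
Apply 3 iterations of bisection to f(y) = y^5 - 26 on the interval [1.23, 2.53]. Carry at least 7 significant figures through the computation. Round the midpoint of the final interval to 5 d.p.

1.96125

f(1.230000) = -23.184694, f(2.530000) = 77.657948 (opposite signs)
step 1: m = 1.880000, f(m) = -2.515071 < 0 → root in [1.880000, 2.530000]
step 2: m = 2.205000, f(m) = 26.124628 > 0 → root in [1.880000, 2.205000]
step 3: m = 2.042500, f(m) = 9.547603 > 0 → root in [1.880000, 2.042500]
Midpoint of [1.880000, 2.042500] = 1.961250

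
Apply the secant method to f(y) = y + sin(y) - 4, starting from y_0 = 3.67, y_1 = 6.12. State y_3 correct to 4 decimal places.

Secant update: y_(k+1) = y_k − f(y_k)·(y_k − y_(k-1))/(f(y_k) − f(y_(k-1))).
f(y_0) = -0.834159, f(y_1) = 1.957538
y_2 = 6.120000 - (1.957538)·(6.120000 - 3.670000)/(1.957538 - (-0.834159)) = 4.402060; f(y_2) = -0.550173
y_3 = 4.402060 - (-0.550173)·(4.402060 - 6.120000)/(-0.550173 - (1.957538)) = 4.778963; f(y_3) = -0.218822

4.7790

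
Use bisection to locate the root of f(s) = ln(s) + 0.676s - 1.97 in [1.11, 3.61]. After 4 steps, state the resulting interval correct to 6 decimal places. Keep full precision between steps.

[1.891250, 2.047500]

f(1.110000) = -1.115280, f(3.610000) = 1.754068 (opposite signs)
step 1: m = 2.360000, f(m) = 0.484022 > 0 → root in [1.110000, 2.360000]
step 2: m = 1.735000, f(m) = -0.246133 < 0 → root in [1.735000, 2.360000]
step 3: m = 2.047500, f(m) = 0.130730 > 0 → root in [1.735000, 2.047500]
step 4: m = 1.891250, f(m) = -0.054277 < 0 → root in [1.891250, 2.047500]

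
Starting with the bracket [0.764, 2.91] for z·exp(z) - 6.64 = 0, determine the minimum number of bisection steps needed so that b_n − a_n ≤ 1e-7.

25

Initial width b − a = 2.91 − 0.764 = 2.146000.
After n steps the width is (b−a)/2^n; need (b−a)/2^n ≤ 1e-7.
So n ≥ log₂(2.146000/1e-7) = log₂(21460000.0000) ≈ 24.3551.
Hence n = 25.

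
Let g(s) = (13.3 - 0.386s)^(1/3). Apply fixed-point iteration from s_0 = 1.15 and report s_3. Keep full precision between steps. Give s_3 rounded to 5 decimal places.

s_1 = g(1.150000) = 2.342627
s_2 = g(2.342627) = 2.314324
s_3 = g(2.314324) = 2.315004

2.31500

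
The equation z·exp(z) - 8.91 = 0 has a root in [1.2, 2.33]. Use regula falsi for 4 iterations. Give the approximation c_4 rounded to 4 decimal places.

False-position update: c = (a·f(b) − b·f(a))/(f(b) − f(a)); replace the endpoint whose sign matches f(c).
f(1.200000) = -4.925860, f(2.330000) = 15.037604
step 1: c = 1.478820, f(c) = -2.421281 < 0 → new bracket [1.478820, 2.330000]
step 2: c = 1.596866, f(c) = -1.025420 < 0 → new bracket [1.596866, 2.330000]
step 3: c = 1.643667, f(c) = -0.405485 < 0 → new bracket [1.643667, 2.330000]
step 4: c = 1.661688, f(c) = -0.155900 < 0 → new bracket [1.661688, 2.330000]

1.6617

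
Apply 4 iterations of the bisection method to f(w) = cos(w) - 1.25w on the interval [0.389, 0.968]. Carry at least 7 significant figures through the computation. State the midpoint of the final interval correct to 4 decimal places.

0.6242

f(0.389000) = 0.439039, f(0.968000) = -0.643052 (opposite signs)
step 1: m = 0.678500, f(m) = -0.069610 < 0 → root in [0.389000, 0.678500]
step 2: m = 0.533750, f(m) = 0.193718 > 0 → root in [0.533750, 0.678500]
step 3: m = 0.606125, f(m) = 0.064205 > 0 → root in [0.606125, 0.678500]
step 4: m = 0.642313, f(m) = -0.002178 < 0 → root in [0.606125, 0.642313]
Midpoint of [0.606125, 0.642313] = 0.624219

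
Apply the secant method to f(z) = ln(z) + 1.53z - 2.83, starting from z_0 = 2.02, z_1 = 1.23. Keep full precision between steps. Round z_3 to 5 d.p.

1.55981

f(z_0) = 0.963698, f(z_1) = -0.741086
z_2 = 1.230000 - (-0.741086)·(1.230000 - 2.020000)/(-0.741086 - (0.963698)) = 1.573421; f(z_2) = 0.030586
z_3 = 1.573421 - (0.030586)·(1.573421 - 1.230000)/(0.030586 - (-0.741086)) = 1.559809; f(z_3) = 0.001071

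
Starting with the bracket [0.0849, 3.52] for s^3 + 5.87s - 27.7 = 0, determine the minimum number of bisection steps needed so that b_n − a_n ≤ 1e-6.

22

Initial width b − a = 3.52 − 0.0849 = 3.435100.
After n steps the width is (b−a)/2^n; need (b−a)/2^n ≤ 1e-6.
So n ≥ log₂(3.435100/1e-6) = log₂(3435100.0000) ≈ 21.7119.
Hence n = 22.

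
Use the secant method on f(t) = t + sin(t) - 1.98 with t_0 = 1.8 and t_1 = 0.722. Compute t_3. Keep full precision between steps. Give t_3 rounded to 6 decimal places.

f(t_0) = 0.793848, f(t_1) = -0.597113
t_2 = 0.722000 - (-0.597113)·(0.722000 - 1.800000)/(-0.597113 - (0.793848)) = 1.184765; f(t_2) = 0.131176
t_3 = 1.184765 - (0.131176)·(1.184765 - 0.722000)/(0.131176 - (-0.597113)) = 1.101414; f(t_3) = 0.013262

1.101414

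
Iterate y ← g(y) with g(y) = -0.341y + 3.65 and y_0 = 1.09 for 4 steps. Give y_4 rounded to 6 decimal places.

2.699785

y_1 = g(1.090000) = 3.278310
y_2 = g(3.278310) = 2.532096
y_3 = g(2.532096) = 2.786555
y_4 = g(2.786555) = 2.699785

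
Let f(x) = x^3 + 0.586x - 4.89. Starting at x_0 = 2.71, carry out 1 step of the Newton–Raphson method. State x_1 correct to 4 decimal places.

f'(x) = 3x^2 + 0.586
x_0 = 2.710000: f = 16.600571, f' = 22.618300 → x_1 = 2.710000 - (16.600571)/(22.618300) = 1.976056

1.9761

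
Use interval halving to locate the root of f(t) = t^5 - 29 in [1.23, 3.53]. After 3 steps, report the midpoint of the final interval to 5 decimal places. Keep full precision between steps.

f(1.230000) = -26.184694, f(3.530000) = 519.117322 (opposite signs)
step 1: m = 2.380000, f(m) = 47.363317 > 0 → root in [1.230000, 2.380000]
step 2: m = 1.805000, f(m) = -9.840418 < 0 → root in [1.805000, 2.380000]
step 3: m = 2.092500, f(m) = 11.116897 > 0 → root in [1.805000, 2.092500]
Midpoint of [1.805000, 2.092500] = 1.948750

1.94875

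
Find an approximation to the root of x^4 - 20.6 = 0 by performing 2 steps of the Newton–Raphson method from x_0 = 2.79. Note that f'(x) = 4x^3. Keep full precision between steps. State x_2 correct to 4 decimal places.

2.1546

x_0 = 2.790000: f = 39.992213, f' = 86.870556 → x_1 = 2.790000 - (39.992213)/(86.870556) = 2.329634
x_1 = 2.329634: f = 8.854463, f' = 50.573536 → x_2 = 2.329634 - (8.854463)/(50.573536) = 2.154553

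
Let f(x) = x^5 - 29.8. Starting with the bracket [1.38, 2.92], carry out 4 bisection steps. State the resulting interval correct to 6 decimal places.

[1.957500, 2.053750]

f(1.380000) = -24.795100, f(2.920000) = 182.482531 (opposite signs)
step 1: m = 2.150000, f(m) = 16.140138 > 0 → root in [1.380000, 2.150000]
step 2: m = 1.765000, f(m) = -12.671334 < 0 → root in [1.765000, 2.150000]
step 3: m = 1.957500, f(m) = -1.058538 < 0 → root in [1.957500, 2.150000]
step 4: m = 2.053750, f(m) = 6.737420 > 0 → root in [1.957500, 2.053750]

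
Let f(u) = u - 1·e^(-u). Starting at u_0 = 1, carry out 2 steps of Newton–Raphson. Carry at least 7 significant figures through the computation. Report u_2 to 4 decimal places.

0.5670

Newton update: u ← u − f(u)/f'(u).
f'(u) = 1 + 1·e^(-u)
u_0 = 1.000000: f = 0.632121, f' = 1.367879 → u_1 = 1.000000 - (0.632121)/(1.367879) = 0.537883
u_1 = 0.537883: f = -0.046100, f' = 1.583983 → u_2 = 0.537883 - (-0.046100)/(1.583983) = 0.566987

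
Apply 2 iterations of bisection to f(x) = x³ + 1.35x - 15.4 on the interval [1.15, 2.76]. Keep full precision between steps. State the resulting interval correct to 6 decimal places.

f(1.150000) = -12.326625, f(2.760000) = 9.350576 (opposite signs)
step 1: m = 1.955000, f(m) = -5.288691 < 0 → root in [1.955000, 2.760000]
step 2: m = 2.357500, f(m) = 0.885153 > 0 → root in [1.955000, 2.357500]

[1.955000, 2.357500]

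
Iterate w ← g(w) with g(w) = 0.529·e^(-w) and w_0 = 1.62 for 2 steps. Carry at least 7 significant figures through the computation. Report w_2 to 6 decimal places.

w_1 = g(1.620000) = 0.104688
w_2 = g(0.104688) = 0.476420

0.476420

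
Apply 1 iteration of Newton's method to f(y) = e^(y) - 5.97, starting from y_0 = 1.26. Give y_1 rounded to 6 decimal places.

1.953415

f'(y) = e^(y)
y_0 = 1.260000: f = -2.444579, f' = 3.525421 → y_1 = 1.260000 - (-2.444579)/(3.525421) = 1.953415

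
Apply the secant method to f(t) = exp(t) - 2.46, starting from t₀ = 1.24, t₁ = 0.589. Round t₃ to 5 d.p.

f(t_0) = 0.995613, f(t_1) = -0.657815
t_2 = 0.589000 - (-0.657815)·(0.589000 - 1.240000)/(-0.657815 - (0.995613)) = 0.848000; f(t_2) = -0.125029
t_3 = 0.848000 - (-0.125029)·(0.848000 - 0.589000)/(-0.125029 - (-0.657815)) = 0.908779; f(t_3) = 0.021291

0.90878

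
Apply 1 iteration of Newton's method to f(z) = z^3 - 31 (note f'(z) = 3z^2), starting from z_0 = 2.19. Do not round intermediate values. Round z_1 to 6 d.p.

3.614528

Newton update: z ← z − f(z)/f'(z).
z_0 = 2.190000: f = -20.496541, f' = 14.388300 → z_1 = 2.190000 - (-20.496541)/(14.388300) = 3.614528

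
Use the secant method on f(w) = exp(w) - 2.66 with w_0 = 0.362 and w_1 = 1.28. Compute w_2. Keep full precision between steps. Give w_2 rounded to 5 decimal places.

0.88201

f(w_0) = -1.223801, f(w_1) = 0.936640
w_2 = 1.280000 - (0.936640)·(1.280000 - 0.362000)/(0.936640 - (-1.223801)) = 0.882009; f(w_2) = -0.244251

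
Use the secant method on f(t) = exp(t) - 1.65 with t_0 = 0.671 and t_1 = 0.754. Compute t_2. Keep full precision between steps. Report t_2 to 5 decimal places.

Secant update: t_(k+1) = t_k − f(t_k)·(t_k − t_(k-1))/(f(t_k) − f(t_(k-1))).
f(t_0) = 0.306193, f(t_1) = 0.475485
t_2 = 0.754000 - (0.475485)·(0.754000 - 0.671000)/(0.475485 - (0.306193)) = 0.520881; f(t_2) = 0.033510

0.52088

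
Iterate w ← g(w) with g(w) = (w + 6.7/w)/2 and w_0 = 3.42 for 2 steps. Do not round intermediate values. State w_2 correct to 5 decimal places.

2.59034

w_1 = g(3.420000) = 2.689532
w_2 = g(2.689532) = 2.590336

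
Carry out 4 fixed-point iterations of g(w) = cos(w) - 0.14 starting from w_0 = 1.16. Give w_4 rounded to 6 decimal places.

w_1 = g(1.160000) = 0.259340
w_2 = g(0.259340) = 0.826560
w_3 = g(0.826560) = 0.537411
w_4 = g(0.537411) = 0.719037

0.719037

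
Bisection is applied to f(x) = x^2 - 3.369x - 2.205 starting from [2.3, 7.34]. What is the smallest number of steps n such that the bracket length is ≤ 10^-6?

23

Initial width b − a = 7.34 − 2.3 = 5.040000.
After n steps the width is (b−a)/2^n; need (b−a)/2^n ≤ 10^-6.
So n ≥ log₂(5.040000/10^-6) = log₂(5040000.0000) ≈ 22.2650.
Hence n = 23.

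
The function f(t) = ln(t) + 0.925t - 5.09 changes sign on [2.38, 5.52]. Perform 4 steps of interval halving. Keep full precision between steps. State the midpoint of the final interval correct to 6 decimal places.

f(2.380000) = -2.021400, f(5.520000) = 1.724378 (opposite signs)
step 1: m = 3.950000, f(m) = -0.062534 < 0 → root in [3.950000, 5.520000]
step 2: m = 4.735000, f(m) = 0.844857 > 0 → root in [3.950000, 4.735000]
step 3: m = 4.342500, f(m) = 0.395263 > 0 → root in [3.950000, 4.342500]
step 4: m = 4.146250, f(m) = 0.167486 > 0 → root in [3.950000, 4.146250]
Midpoint of [3.950000, 4.146250] = 4.048125

4.048125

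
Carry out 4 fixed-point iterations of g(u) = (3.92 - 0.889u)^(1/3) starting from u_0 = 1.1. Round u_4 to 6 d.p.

u_1 = g(1.100000) = 1.432911
u_2 = g(1.432911) = 1.383156
u_3 = g(1.383156) = 1.390820
u_4 = g(1.390820) = 1.389645

1.389645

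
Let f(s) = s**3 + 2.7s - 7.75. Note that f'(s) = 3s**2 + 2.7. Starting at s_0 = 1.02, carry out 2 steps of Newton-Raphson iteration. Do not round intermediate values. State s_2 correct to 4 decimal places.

1.5453

s_0 = 1.020000: f = -3.934792, f' = 5.821200 → s_1 = 1.020000 - (-3.934792)/(5.821200) = 1.695942
s_1 = 1.695942: f = 1.706941, f' = 11.328655 → s_2 = 1.695942 - (1.706941)/(11.328655) = 1.545267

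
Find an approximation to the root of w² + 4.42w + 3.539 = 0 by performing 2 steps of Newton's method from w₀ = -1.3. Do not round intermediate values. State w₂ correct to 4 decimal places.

f'(w) = 2w + 4.42
w_0 = -1.300000: f = -0.517000, f' = 1.820000 → w_1 = -1.300000 - (-0.517000)/(1.820000) = -1.015934
w_1 = -1.015934: f = 0.080693, f' = 2.388132 → w_2 = -1.015934 - (0.080693)/(2.388132) = -1.049723

-1.0497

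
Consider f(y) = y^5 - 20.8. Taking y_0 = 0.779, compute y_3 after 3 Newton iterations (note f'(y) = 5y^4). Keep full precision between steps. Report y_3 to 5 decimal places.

7.62927

y_0 = 0.779000: f = -20.513129, f' = 1.841280 → y_1 = 0.779000 - (-20.513129)/(1.841280) = 11.919689
y_1 = 11.919689: f = 240595.308091, f' = 100932.205361 → y_2 = 11.919689 - (240595.308091)/(100932.205361) = 9.535958
y_2 = 9.535958: f = 78832.806347, f' = 41345.405216 → y_3 = 9.535958 - (78832.806347)/(41345.405216) = 7.629269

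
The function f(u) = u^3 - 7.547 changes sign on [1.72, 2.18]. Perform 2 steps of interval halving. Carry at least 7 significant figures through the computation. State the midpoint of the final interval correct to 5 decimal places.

f(1.720000) = -2.458552, f(2.180000) = 2.813232 (opposite signs)
step 1: m = 1.950000, f(m) = -0.132125 < 0 → root in [1.950000, 2.180000]
step 2: m = 2.065000, f(m) = 1.258625 > 0 → root in [1.950000, 2.065000]
Midpoint of [1.950000, 2.065000] = 2.007500

2.00750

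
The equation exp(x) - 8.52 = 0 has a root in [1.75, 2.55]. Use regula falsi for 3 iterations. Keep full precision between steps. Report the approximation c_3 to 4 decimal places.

f(1.750000) = -2.765397, f(2.550000) = 4.287104
step 1: c = 2.063693, f(c) = -0.645004 < 0 → new bracket [2.063693, 2.550000]
step 2: c = 2.127290, f(c) = -0.127904 < 0 → new bracket [2.127290, 2.550000]
step 3: c = 2.139536, f(c) = -0.024502 < 0 → new bracket [2.139536, 2.550000]

2.1395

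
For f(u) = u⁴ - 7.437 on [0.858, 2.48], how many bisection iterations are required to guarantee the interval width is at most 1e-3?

11

Initial width b − a = 2.48 − 0.858 = 1.622000.
After n steps the width is (b−a)/2^n; need (b−a)/2^n ≤ 1e-3.
So n ≥ log₂(1.622000/1e-3) = log₂(1622.0000) ≈ 10.6636.
Hence n = 11.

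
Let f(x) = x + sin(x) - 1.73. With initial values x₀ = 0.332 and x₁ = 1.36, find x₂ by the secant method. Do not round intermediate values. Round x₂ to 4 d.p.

f(x_0) = -1.072066, f(x_1) = 0.607865
x_2 = 1.360000 - (0.607865)·(1.360000 - 0.332000)/(0.607865 - (-1.072066)) = 0.988029; f(x_2) = 0.092972

0.9880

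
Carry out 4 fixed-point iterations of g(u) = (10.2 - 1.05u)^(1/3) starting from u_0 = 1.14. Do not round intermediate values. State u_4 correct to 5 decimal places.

u_1 = g(1.140000) = 2.080315
u_2 = g(2.080315) = 2.001305
u_3 = g(2.001305) = 2.008186
u_4 = g(2.008186) = 2.007588

2.00759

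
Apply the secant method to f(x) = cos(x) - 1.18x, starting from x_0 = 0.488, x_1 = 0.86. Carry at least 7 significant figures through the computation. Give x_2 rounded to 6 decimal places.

0.658746

Secant update: x_(k+1) = x_k − f(x_k)·(x_k − x_(k-1))/(f(x_k) − f(x_(k-1))).
f(x_0) = 0.307432, f(x_1) = -0.362363
x_2 = 0.860000 - (-0.362363)·(0.860000 - 0.488000)/(-0.362363 - (0.307432)) = 0.658746; f(x_2) = 0.013440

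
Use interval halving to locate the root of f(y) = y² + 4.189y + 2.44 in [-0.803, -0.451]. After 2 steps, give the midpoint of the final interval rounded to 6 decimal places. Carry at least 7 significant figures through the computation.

-0.671000

f(-0.803000) = -0.278958, f(-0.451000) = 0.754162 (opposite signs)
step 1: m = -0.627000, f(m) = 0.206626 > 0 → root in [-0.803000, -0.627000]
step 2: m = -0.715000, f(m) = -0.043910 < 0 → root in [-0.715000, -0.627000]
Midpoint of [-0.715000, -0.627000] = -0.671000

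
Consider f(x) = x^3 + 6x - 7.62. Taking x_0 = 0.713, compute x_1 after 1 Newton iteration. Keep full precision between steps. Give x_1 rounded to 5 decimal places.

f'(x) = 3x^2 + 6
x_0 = 0.713000: f = -2.979533, f' = 7.525107 → x_1 = 0.713000 - (-2.979533)/(7.525107) = 1.108946

1.10895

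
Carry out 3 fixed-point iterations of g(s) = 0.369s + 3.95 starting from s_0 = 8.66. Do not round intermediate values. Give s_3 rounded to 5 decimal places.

6.38049

s_1 = g(8.660000) = 7.145540
s_2 = g(7.145540) = 6.586704
s_3 = g(6.586704) = 6.380494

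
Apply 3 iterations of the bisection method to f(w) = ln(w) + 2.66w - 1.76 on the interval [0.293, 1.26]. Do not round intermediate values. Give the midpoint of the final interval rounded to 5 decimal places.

0.71606

f(0.293000) = -2.208203, f(1.260000) = 1.822712 (opposite signs)
step 1: m = 0.776500, f(m) = 0.052531 > 0 → root in [0.293000, 0.776500]
step 2: m = 0.534750, f(m) = -0.963521 < 0 → root in [0.534750, 0.776500]
step 3: m = 0.655625, f(m) = -0.438204 < 0 → root in [0.655625, 0.776500]
Midpoint of [0.655625, 0.776500] = 0.716062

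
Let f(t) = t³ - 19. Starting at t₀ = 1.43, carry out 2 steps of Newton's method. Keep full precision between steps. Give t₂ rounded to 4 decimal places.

3.0863

f'(t) = 3t²
t_0 = 1.430000: f = -16.075793, f' = 6.134700 → t_1 = 1.430000 - (-16.075793)/(6.134700) = 4.050469
t_1 = 4.050469: f = 47.453221, f' = 49.218905 → t_2 = 4.050469 - (47.453221)/(49.218905) = 3.086343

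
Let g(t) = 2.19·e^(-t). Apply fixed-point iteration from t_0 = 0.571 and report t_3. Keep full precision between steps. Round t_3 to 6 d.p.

t_1 = g(0.571000) = 1.237263
t_2 = g(1.237263) = 0.635488
t_3 = g(0.635488) = 1.159992

1.159992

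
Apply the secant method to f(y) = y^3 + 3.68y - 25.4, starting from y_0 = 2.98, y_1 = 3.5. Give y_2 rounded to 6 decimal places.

2.638631

f(y_0) = 12.029992, f(y_1) = 30.355000
y_2 = 3.500000 - (30.355000)·(3.500000 - 2.980000)/(30.355000 - (12.029992)) = 2.638631; f(y_2) = 2.681288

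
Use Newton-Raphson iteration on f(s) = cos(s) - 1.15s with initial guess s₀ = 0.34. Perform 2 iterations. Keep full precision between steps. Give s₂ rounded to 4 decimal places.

f'(s) = -sin(s) - 1.15
s_0 = 0.340000: f = 0.551755, f' = -1.483487 → s_1 = 0.340000 - (0.551755)/(-1.483487) = 0.711931
s_1 = 0.711931: f = -0.061619, f' = -1.803297 → s_2 = 0.711931 - (-0.061619)/(-1.803297) = 0.677761

0.6778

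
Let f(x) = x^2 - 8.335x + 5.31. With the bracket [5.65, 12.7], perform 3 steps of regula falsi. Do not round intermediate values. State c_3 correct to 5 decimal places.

False-position update: c = (a·f(b) − b·f(a))/(f(b) − f(a)); replace the endpoint whose sign matches f(c).
f(5.650000) = -9.860250, f(12.700000) = 60.745500
step 1: c = 6.634548, f(c) = -5.971730 < 0 → new bracket [6.634548, 12.700000]
step 2: c = 7.177455, f(c) = -2.998227 < 0 → new bracket [7.177455, 12.700000]
step 3: c = 7.437211, f(c) = -1.367043 < 0 → new bracket [7.437211, 12.700000]

7.43721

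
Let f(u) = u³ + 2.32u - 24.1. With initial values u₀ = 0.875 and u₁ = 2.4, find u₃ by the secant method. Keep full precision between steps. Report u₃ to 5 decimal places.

f(u_0) = -21.400078, f(u_1) = -4.708000
u_2 = 2.400000 - (-4.708000)·(2.400000 - 0.875000)/(-4.708000 - (-21.400078)) = 2.830126; f(u_2) = 5.134112
u_3 = 2.830126 - (5.134112)·(2.830126 - 2.400000)/(5.134112 - (-4.708000)) = 2.605752; f(u_3) = -0.361747

2.60575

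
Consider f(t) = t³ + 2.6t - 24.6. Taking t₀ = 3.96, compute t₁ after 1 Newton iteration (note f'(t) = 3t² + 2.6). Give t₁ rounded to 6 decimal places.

Newton update: t ← t − f(t)/f'(t).
t_0 = 3.960000: f = 47.795136, f' = 49.644800 → t_1 = 3.960000 - (47.795136)/(49.644800) = 2.997258

2.997258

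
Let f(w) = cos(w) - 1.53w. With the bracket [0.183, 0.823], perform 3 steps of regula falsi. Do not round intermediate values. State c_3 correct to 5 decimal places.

0.55531

f(0.183000) = 0.703312, f(0.823000) = -0.579165
step 1: c = 0.533977, f(c) = 0.043805 > 0 → new bracket [0.533977, 0.823000]
step 2: c = 0.554300, f(c) = 0.002190 > 0 → new bracket [0.554300, 0.823000]
step 3: c = 0.555312, f(c) = 0.000108 > 0 → new bracket [0.555312, 0.823000]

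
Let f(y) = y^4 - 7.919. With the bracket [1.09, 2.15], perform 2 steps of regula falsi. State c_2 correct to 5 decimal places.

1.58883

False-position update: c = (a·f(b) − b·f(a))/(f(b) − f(a)); replace the endpoint whose sign matches f(c).
f(1.090000) = -6.507418, f(2.150000) = 13.448506
step 1: c = 1.435655, f(c) = -3.670846 < 0 → new bracket [1.435655, 2.150000]
step 2: c = 1.588830, f(c) = -1.546509 < 0 → new bracket [1.588830, 2.150000]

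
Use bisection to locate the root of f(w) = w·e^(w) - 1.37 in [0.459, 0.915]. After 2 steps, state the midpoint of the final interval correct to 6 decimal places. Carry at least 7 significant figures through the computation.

f(0.459000) = -0.643637, f(0.915000) = 0.914549 (opposite signs)
step 1: m = 0.687000, f(m) = -0.004420 < 0 → root in [0.687000, 0.915000]
step 2: m = 0.801000, f(m) = 0.414442 > 0 → root in [0.687000, 0.801000]
Midpoint of [0.687000, 0.801000] = 0.744000

0.744000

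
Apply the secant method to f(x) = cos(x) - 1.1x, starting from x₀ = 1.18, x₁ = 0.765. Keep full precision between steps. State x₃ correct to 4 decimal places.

Secant update: x_(k+1) = x_k − f(x_k)·(x_k − x_(k-1))/(f(x_k) − f(x_(k-1))).
f(x_0) = -0.917075, f(x_1) = -0.120118
x_2 = 0.765000 - (-0.120118)·(0.765000 - 1.180000)/(-0.120118 - (-0.917075)) = 0.702451; f(x_2) = -0.009435
x_3 = 0.702451 - (-0.009435)·(0.702451 - 0.765000)/(-0.009435 - (-0.120118)) = 0.697119; f(x_3) = -0.000136

0.6971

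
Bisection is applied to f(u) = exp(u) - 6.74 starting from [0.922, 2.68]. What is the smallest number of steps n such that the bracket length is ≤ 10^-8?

Initial width b − a = 2.68 − 0.922 = 1.758000.
After n steps the width is (b−a)/2^n; need (b−a)/2^n ≤ 10^-8.
So n ≥ log₂(1.758000/10^-8) = log₂(175800000.0000) ≈ 27.3894.
Hence n = 28.

28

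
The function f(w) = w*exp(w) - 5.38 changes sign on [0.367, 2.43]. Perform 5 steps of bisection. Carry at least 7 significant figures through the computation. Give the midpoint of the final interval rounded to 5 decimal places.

f(0.367000) = -4.850273, f(2.430000) = 22.222083 (opposite signs)
step 1: m = 1.398500, f(m) = 0.282697 > 0 → root in [0.367000, 1.398500]
step 2: m = 0.882750, f(m) = -3.245918 < 0 → root in [0.882750, 1.398500]
step 3: m = 1.140625, f(m) = -1.811300 < 0 → root in [1.140625, 1.398500]
step 4: m = 1.269563, f(m) = -0.861253 < 0 → root in [1.269563, 1.398500]
step 5: m = 1.334031, f(m) = -0.315595 < 0 → root in [1.334031, 1.398500]
Midpoint of [1.334031, 1.398500] = 1.366266

1.36627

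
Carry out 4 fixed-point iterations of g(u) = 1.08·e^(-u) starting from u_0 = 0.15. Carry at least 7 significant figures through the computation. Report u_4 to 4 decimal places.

0.5336

u_1 = g(0.150000) = 0.929565
u_2 = g(0.929565) = 0.426304
u_3 = g(0.426304) = 0.705152
u_4 = g(0.705152) = 0.533556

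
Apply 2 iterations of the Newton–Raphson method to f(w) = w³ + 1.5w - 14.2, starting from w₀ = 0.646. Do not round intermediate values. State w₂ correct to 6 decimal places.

3.671613

f'(w) = 3w² + 1.5
w_0 = 0.646000: f = -12.961414, f' = 2.751948 → w_1 = 0.646000 - (-12.961414)/(2.751948) = 5.355905
w_1 = 5.355905: f = 147.471847, f' = 87.557158 → w_2 = 5.355905 - (147.471847)/(87.557158) = 3.671613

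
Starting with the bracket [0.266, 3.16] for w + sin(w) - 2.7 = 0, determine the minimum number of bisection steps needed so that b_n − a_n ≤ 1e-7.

Initial width b − a = 3.16 − 0.266 = 2.894000.
After n steps the width is (b−a)/2^n; need (b−a)/2^n ≤ 1e-7.
So n ≥ log₂(2.894000/1e-7) = log₂(28940000.0000) ≈ 24.7866.
Hence n = 25.

25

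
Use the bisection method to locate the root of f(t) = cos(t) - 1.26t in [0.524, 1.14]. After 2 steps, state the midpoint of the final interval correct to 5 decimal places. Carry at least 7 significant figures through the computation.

0.60100

f(0.524000) = 0.205585, f(1.140000) = -1.018805 (opposite signs)
step 1: m = 0.832000, f(m) = -0.374921 < 0 → root in [0.524000, 0.832000]
step 2: m = 0.678000, f(m) = -0.075451 < 0 → root in [0.524000, 0.678000]
Midpoint of [0.524000, 0.678000] = 0.601000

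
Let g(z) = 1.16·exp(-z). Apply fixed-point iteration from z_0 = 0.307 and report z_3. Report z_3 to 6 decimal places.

0.707710

z_1 = g(0.307000) = 0.853355
z_2 = g(0.853355) = 0.494141
z_3 = g(0.494141) = 0.707710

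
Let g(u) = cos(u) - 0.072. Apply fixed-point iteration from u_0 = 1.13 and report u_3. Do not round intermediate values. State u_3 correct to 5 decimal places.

0.57606

u_1 = g(1.130000) = 0.354660
u_2 = g(0.354660) = 0.865765
u_3 = g(0.865765) = 0.576058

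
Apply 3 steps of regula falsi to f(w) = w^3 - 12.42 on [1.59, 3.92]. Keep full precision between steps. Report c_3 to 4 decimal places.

2.2278

False-position update: c = (a·f(b) − b·f(a))/(f(b) − f(a)); replace the endpoint whose sign matches f(c).
f(1.590000) = -8.400321, f(3.920000) = 47.816288
step 1: c = 1.938167, f(c) = -5.139297 < 0 → new bracket [1.938167, 3.920000]
step 2: c = 2.130502, f(c) = -2.749569 < 0 → new bracket [2.130502, 3.920000]
step 3: c = 2.227808, f(c) = -1.363107 < 0 → new bracket [2.227808, 3.920000]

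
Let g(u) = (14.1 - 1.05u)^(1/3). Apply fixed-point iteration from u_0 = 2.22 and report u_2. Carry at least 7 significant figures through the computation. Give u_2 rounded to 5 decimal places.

2.27094

u_1 = g(2.220000) = 2.274643
u_2 = g(2.274643) = 2.270940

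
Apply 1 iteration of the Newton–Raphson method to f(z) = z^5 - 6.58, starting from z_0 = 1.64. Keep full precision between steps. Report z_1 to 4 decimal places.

1.4939

f'(z) = 5z^4
z_0 = 1.640000: f = 5.283675, f' = 36.169741 → z_1 = 1.640000 - (5.283675)/(36.169741) = 1.493920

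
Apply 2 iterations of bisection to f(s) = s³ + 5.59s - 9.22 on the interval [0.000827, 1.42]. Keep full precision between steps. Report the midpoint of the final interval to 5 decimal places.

f(0.000827) = -9.215377, f(1.420000) = 1.581088 (opposite signs)
step 1: m = 0.710413, f(m) = -4.890252 < 0 → root in [0.710413, 1.420000]
step 2: m = 1.065207, f(m) = -2.056841 < 0 → root in [1.065207, 1.420000]
Midpoint of [1.065207, 1.420000] = 1.242603

1.24260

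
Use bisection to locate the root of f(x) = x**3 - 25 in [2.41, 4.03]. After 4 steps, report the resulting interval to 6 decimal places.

f(2.410000) = -11.002479, f(4.030000) = 40.450827 (opposite signs)
step 1: m = 3.220000, f(m) = 8.386248 > 0 → root in [2.410000, 3.220000]
step 2: m = 2.815000, f(m) = -2.693307 < 0 → root in [2.815000, 3.220000]
step 3: m = 3.017500, f(m) = 2.475262 > 0 → root in [2.815000, 3.017500]
step 4: m = 2.916250, f(m) = -0.198711 < 0 → root in [2.916250, 3.017500]

[2.916250, 3.017500]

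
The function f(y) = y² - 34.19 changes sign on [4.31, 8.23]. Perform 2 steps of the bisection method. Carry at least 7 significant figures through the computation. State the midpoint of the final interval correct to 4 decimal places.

f(4.310000) = -15.613900, f(8.230000) = 33.542900 (opposite signs)
step 1: m = 6.270000, f(m) = 5.122900 > 0 → root in [4.310000, 6.270000]
step 2: m = 5.290000, f(m) = -6.205900 < 0 → root in [5.290000, 6.270000]
Midpoint of [5.290000, 6.270000] = 5.780000

5.7800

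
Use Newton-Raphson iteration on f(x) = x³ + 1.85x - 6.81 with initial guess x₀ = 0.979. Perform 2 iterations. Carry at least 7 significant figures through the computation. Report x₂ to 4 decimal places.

1.6045

f'(x) = 3x² + 1.85
x_0 = 0.979000: f = -4.060536, f' = 4.725323 → x_1 = 0.979000 - (-4.060536)/(4.725323) = 1.838314
x_1 = 1.838314: f = 2.803276, f' = 11.988195 → x_2 = 1.838314 - (2.803276)/(11.988195) = 1.604478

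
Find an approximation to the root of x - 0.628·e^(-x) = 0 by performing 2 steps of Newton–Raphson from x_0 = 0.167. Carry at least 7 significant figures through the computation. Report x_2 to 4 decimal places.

f'(x) = 1 + 0.628·e^(-x)
x_0 = 0.167000: f = -0.364413, f' = 1.531413 → x_1 = 0.167000 - (-0.364413)/(1.531413) = 0.404959
x_1 = 0.404959: f = -0.013920, f' = 1.418879 → x_2 = 0.404959 - (-0.013920)/(1.418879) = 0.414769

0.4148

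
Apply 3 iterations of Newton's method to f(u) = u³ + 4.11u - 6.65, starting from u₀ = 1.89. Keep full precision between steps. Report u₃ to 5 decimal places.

1.19886

f'(u) = 3u² + 4.11
u_0 = 1.890000: f = 7.869169, f' = 14.826300 → u_1 = 1.890000 - (7.869169)/(14.826300) = 1.359243
u_1 = 1.359243: f = 1.447742, f' = 9.652621 → u_2 = 1.359243 - (1.447742)/(9.652621) = 1.209258
u_2 = 1.209258: f = 0.088356, f' = 8.496916 → u_3 = 1.209258 - (0.088356)/(8.496916) = 1.198860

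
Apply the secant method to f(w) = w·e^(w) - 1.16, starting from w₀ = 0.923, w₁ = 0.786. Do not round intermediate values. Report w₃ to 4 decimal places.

0.6267

f(w_0) = 1.163034, f(w_1) = 0.564956
w_2 = 0.786000 - (0.564956)·(0.786000 - 0.923000)/(0.564956 - (1.163034)) = 0.656587; f(w_2) = 0.106032
w_3 = 0.656587 - (0.106032)·(0.656587 - 0.786000)/(0.106032 - (0.564956)) = 0.626687; f(w_3) = 0.012783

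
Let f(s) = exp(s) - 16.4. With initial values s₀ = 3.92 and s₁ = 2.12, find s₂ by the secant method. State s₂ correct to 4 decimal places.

2.4652

f(s_0) = 34.000445, f(s_1) = -8.068863
s_2 = 2.120000 - (-8.068863)·(2.120000 - 3.920000)/(-8.068863 - (34.000445)) = 2.465239; f(s_2) = -4.633710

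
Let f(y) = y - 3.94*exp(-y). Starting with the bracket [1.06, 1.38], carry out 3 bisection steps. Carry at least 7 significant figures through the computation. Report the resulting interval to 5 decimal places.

f(1.060000) = -0.305036, f(1.380000) = 0.388781 (opposite signs)
step 1: m = 1.220000, f(m) = 0.056793 > 0 → root in [1.060000, 1.220000]
step 2: m = 1.140000, f(m) = -0.120087 < 0 → root in [1.140000, 1.220000]
step 3: m = 1.180000, f(m) = -0.030678 < 0 → root in [1.180000, 1.220000]

[1.18000, 1.22000]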